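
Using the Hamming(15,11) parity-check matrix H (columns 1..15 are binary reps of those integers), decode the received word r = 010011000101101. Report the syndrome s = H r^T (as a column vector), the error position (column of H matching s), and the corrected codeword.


s = (0, 1, 0, 1)^T, error position = 5, corrected codeword c = 010001000101101

Compute s = H r^T mod 2 one row at a time:
  s_1 = 0 + 0 + 1 + 0 + 1 + 1 + 0 + 1 = 4 ≡ 0 (mod 2).
  s_2 = 0 + 1 + 1 + 0 + 1 + 1 + 0 + 1 = 5 ≡ 1 (mod 2).
  s_3 = 1 + 0 + 1 + 0 + 1 + 0 + 0 + 1 = 4 ≡ 0 (mod 2).
  s_4 = 0 + 0 + 1 + 0 + 0 + 0 + 1 + 1 = 3 ≡ 1 (mod 2).
s = (0, 1, 0, 1)^T — this equals column 5 of H (binary 0101), so error is at position 5.
Correct: flip bit 5 of r = 010011000101101 to get c = 010001000101101.


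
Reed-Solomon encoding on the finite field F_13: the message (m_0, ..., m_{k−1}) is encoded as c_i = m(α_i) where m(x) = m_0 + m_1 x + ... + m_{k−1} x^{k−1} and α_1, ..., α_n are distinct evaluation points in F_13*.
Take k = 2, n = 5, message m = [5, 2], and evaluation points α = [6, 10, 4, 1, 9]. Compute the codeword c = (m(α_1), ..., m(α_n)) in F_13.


c = [4, 12, 0, 7, 10]

Message polynomial: m(x) = 5 + 2·x (mod 13).
For each evaluation point α_i, compute m(α_i) mod 13:
  α_1 = 6: Horner steps 2 → 4, so m(6) = 4.
  α_2 = 10: Horner steps 2 → 12, so m(10) = 12.
  α_3 = 4: Horner steps 2 → 0, so m(4) = 0.
  α_4 = 1: Horner steps 2 → 7, so m(1) = 7.
  α_5 = 9: Horner steps 2 → 10, so m(9) = 10.
Codeword c = [4, 12, 0, 7, 10] ∈ F_13^5.


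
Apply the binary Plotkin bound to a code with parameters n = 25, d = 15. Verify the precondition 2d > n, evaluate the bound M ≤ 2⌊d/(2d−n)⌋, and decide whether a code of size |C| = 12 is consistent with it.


Plotkin bound M ≤ 6; given |C| = 12 > bound (violated).

Check applicability: 2d = 30, n = 25.
2d − n = 5 > 0, so Plotkin applies.
Compute d/(2d−n) = 15/5 ≈ 3.0000.
⌊d/(2d−n)⌋ = 3.
Plotkin bound: M ≤ 2·3 = 6.
Given |C| = 12, check: VIOLATED.
This |C| is above the Plotkin bound, so no binary code with n = 25, d = 15 and 12 codewords exists.


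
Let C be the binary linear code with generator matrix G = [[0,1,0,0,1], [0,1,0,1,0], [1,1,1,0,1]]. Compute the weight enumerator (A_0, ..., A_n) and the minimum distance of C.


Weight distribution: A_0 = 1, A_2 = 4, A_4 = 3. Minimum distance d = 2.

Enumerate all 2^3 = 8 messages m ∈ F_2^3.
For each, compute codeword c = mG in F_2^5, then tally its weight.
  m = 000 → c = 00000, weight = 0.
  m = 100 → c = 01001, weight = 2.
  m = 010 → c = 01010, weight = 2.
  m = 110 → c = 00011, weight = 2.
  m = 001 → c = 11101, weight = 4.
  m = 101 → c = 10100, weight = 2.
  m = 011 → c = 10111, weight = 4.
  m = 111 → c = 11110, weight = 4.
Tally weights:
  weight 0: 1 codewords.
  weight 2: 4 codewords.
  weight 4: 3 codewords.
Minimum distance d = smallest w > 0 with A_w > 0 = 2.
Sanity: Σ A_w = 8 = 2^3 = 8 ✓.


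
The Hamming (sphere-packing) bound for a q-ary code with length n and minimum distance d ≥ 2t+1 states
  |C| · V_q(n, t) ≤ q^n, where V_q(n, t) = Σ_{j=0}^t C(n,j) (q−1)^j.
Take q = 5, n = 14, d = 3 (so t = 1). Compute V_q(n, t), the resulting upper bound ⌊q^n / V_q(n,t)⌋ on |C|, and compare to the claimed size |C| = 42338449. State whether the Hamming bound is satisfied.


V_q(n, t) = 57, q^n = 6103515625, Hamming bound = 107079221, |C| = 42338449 ≤ bound (satisfied).

Step 1: Compute V_q(n, t) = Σ_{j=0}^1 C(n, j) (q−1)^j.
  j = 0: C(14,0)·(4)^0 = 1·1 = 1.
  j = 1: C(14,1)·(4)^1 = 14·4 = 56.
  V_q(n, t) = 1 + 56 = 57.
Step 2: q^n = 5^14 = 6103515625.
Step 3: Hamming bound ⌊q^n / V_q(n,t)⌋ = ⌊6103515625/57⌋ = 107079221.
Step 4: Compare |C| = 42338449 to 107079221: satisfied.
The claimed |C| lies below the Hamming bound.


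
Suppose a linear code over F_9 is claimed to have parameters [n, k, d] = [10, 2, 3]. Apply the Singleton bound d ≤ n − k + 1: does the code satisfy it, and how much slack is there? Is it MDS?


Singleton RHS = n − k + 1 = 9, slack = 6, bound satisfied, not MDS.

Singleton bound: d ≤ n − k + 1.
Here n = 10, k = 2, so n − k + 1 = 9.
Given d = 3, check d ≤ 9: YES.
Slack = (n − k + 1) − d = 6.
The code is NOT MDS (slack = 6 > 0).
Description: the claimed parameters are [10, 2, 3]_9; such a code would be non-MDS.


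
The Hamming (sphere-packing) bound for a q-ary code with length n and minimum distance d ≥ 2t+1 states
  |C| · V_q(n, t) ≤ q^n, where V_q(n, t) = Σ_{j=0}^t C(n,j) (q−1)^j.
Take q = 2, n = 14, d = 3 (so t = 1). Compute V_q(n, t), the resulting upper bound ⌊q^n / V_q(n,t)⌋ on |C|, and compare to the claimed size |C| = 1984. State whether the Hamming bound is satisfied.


V_q(n, t) = 15, q^n = 16384, Hamming bound = 1092, |C| = 1984 > bound (violated).

Step 1: Compute V_q(n, t) = Σ_{j=0}^1 C(n, j) (q−1)^j.
  j = 0: C(14,0)·(1)^0 = 1·1 = 1.
  j = 1: C(14,1)·(1)^1 = 14·1 = 14.
  V_q(n, t) = 1 + 14 = 15.
Step 2: q^n = 2^14 = 16384.
Step 3: Hamming bound ⌊q^n / V_q(n,t)⌋ = ⌊16384/15⌋ = 1092.
Step 4: Compare |C| = 1984 to 1092: violated.
The claimed |C| lies above the Hamming bound, so no 2-ary code of length 14 with d ≥ 3 can have 1984 codewords.


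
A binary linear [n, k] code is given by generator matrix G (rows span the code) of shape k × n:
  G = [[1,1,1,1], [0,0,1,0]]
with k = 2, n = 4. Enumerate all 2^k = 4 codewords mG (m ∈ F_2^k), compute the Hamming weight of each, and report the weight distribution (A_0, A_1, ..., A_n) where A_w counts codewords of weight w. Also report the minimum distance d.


Weight distribution: A_0 = 1, A_1 = 1, A_3 = 1, A_4 = 1. Minimum distance d = 1.

Enumerate all 2^2 = 4 messages m ∈ F_2^2.
For each, compute codeword c = mG in F_2^4, then tally its weight.
  m = 00 → c = 0000, weight = 0.
  m = 10 → c = 1111, weight = 4.
  m = 01 → c = 0010, weight = 1.
  m = 11 → c = 1101, weight = 3.
Tally weights:
  weight 0: 1 codewords.
  weight 1: 1 codewords.
  weight 3: 1 codewords.
  weight 4: 1 codewords.
Minimum distance d = smallest w > 0 with A_w > 0 = 1.
Sanity: Σ A_w = 4 = 2^2 = 4 ✓.


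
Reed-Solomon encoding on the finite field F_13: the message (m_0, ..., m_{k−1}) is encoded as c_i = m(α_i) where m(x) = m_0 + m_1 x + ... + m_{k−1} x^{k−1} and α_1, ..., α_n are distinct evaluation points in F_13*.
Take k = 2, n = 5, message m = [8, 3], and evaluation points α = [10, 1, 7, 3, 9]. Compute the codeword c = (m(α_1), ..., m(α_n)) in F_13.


c = [12, 11, 3, 4, 9]

Message polynomial: m(x) = 8 + 3·x (mod 13).
For each evaluation point α_i, compute m(α_i) mod 13:
  α_1 = 10: Horner steps 3 → 12, so m(10) = 12.
  α_2 = 1: Horner steps 3 → 11, so m(1) = 11.
  α_3 = 7: Horner steps 3 → 3, so m(7) = 3.
  α_4 = 3: Horner steps 3 → 4, so m(3) = 4.
  α_5 = 9: Horner steps 3 → 9, so m(9) = 9.
Codeword c = [12, 11, 3, 4, 9] ∈ F_13^5.


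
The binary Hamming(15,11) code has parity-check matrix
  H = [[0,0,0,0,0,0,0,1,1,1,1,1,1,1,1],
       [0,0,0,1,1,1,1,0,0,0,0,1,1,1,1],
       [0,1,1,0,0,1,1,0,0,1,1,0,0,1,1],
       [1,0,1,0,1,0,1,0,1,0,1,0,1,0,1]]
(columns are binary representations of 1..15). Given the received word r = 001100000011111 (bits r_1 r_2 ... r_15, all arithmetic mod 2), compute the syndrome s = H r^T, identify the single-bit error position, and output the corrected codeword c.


s = (1, 1, 0, 0)^T, error position = 12, corrected codeword c = 001100000010111

Compute s = H r^T mod 2 one row at a time:
  s_1 = 0 + 0 + 0 + 1 + 1 + 1 + 1 + 1 = 5 ≡ 1 (mod 2).
  s_2 = 1 + 0 + 0 + 0 + 1 + 1 + 1 + 1 = 5 ≡ 1 (mod 2).
  s_3 = 0 + 1 + 0 + 0 + 0 + 1 + 1 + 1 = 4 ≡ 0 (mod 2).
  s_4 = 0 + 1 + 0 + 0 + 0 + 1 + 1 + 1 = 4 ≡ 0 (mod 2).
s = (1, 1, 0, 0)^T — this equals column 12 of H (binary 1100), so error is at position 12.
Correct: flip bit 12 of r = 001100000011111 to get c = 001100000010111.


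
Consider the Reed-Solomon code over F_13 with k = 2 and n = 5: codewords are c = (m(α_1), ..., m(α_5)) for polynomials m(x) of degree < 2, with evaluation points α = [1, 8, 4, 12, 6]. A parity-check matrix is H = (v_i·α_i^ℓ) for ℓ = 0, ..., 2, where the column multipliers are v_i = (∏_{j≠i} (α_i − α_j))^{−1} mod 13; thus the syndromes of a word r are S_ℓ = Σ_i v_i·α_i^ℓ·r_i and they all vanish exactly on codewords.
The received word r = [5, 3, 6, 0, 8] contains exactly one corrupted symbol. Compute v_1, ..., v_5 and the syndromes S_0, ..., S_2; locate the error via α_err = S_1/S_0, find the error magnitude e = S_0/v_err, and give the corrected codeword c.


S = (12, 7, 3), error at position 5, error magnitude e = 10, c = [5, 3, 6, 0, 11].

Step 1: column multipliers v_i = (∏_{j≠i}(α_i − α_j))^{−1} mod 13.
  i = 1 (α = 1): (1−8)(1−4)(1−12)(1−6) = (−7)·(−3)·(−11)·(−5) = 1155 ≡ 11, so v_1 = 11^{−1} = 6 (mod 13).
  i = 2 (α = 8): (8−1)(8−4)(8−12)(8−6) = 7·4·(−4)·2 = −224 ≡ 10, so v_2 = 10^{−1} = 4 (mod 13).
  i = 3 (α = 4): (4−1)(4−8)(4−12)(4−6) = 3·(−4)·(−8)·(−2) = −192 ≡ 3, so v_3 = 3^{−1} = 9 (mod 13).
  i = 4 (α = 12): (12−1)(12−8)(12−4)(12−6) = 11·4·8·6 = 2112 ≡ 6, so v_4 = 6^{−1} = 11 (mod 13).
  i = 5 (α = 6): (6−1)(6−8)(6−4)(6−12) = 5·(−2)·2·(−6) = 120 ≡ 3, so v_5 = 3^{−1} = 9 (mod 13).
  v = [6, 4, 9, 11, 9].
Step 2: syndromes of r = [5, 3, 6, 0, 8] (all sums mod 13).
  S_0 = Σ v_i r_i = 6·5 + 4·3 + 9·6 + 11·0 + 9·8 = 168 ≡ 12.
  S_1 = Σ v_i α_i r_i = 6·1·5 + 4·8·3 + 9·4·6 + 11·12·0 + 9·6·8 = 774 ≡ 7.
  α_i^2 mod 13 = [1, 12, 3, 1, 10].
  S_2 = Σ v_i α_i^2 r_i = 6·1·5 + 4·12·3 + 9·3·6 + 11·1·0 + 9·10·8 = 1056 ≡ 3.
  S = (12, 7, 3) ≠ 0, so r is not a codeword (an error is present).
Step 3: locate the error. For a single error e at position i, S_ℓ = v_i·e·α_i^ℓ, so α_err = S_1/S_0.
  S_0^{−1} = 12^{−1} = 12 (mod 13), so α_err = 7·12 = 84 ≡ 6 = α_5. Error position i = 5.
  Consistency check: S_2/S_1 = 3·2 = 6 ≡ 6 = α_err ✓ (single-error assumption holds).
Step 4: error magnitude e = S_0/v_5 = S_0·∏_{j≠5}(α_5 − α_j) = 12·3 = 36 ≡ 10 (mod 13).
Step 5: correct position 5: c_5 = r_5 − e = 8 − 10 ≡ 11 (mod 13). Hence c = [5, 3, 6, 0, 11].
  Check: interpolating c through the α_i gives m(x) = 9 + 9·x (degree < 2) with m(α_i) = c_i for every i, so c is indeed a codeword.


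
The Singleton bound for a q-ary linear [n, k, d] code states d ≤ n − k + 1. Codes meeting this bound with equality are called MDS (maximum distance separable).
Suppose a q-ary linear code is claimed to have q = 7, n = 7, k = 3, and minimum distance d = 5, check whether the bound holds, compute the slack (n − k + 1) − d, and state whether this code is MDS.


Singleton RHS = n − k + 1 = 5, slack = 0, bound satisfied, MDS.

Singleton bound: d ≤ n − k + 1.
Here n = 7, k = 3, so n − k + 1 = 5.
Given d = 5, check d ≤ 5: YES.
Slack = (n − k + 1) − d = 0.
The code is MDS (slack = 0).
Description: the claimed parameters are [7, 3, 5]_7; such a code would be MDS (meets Singleton bound).


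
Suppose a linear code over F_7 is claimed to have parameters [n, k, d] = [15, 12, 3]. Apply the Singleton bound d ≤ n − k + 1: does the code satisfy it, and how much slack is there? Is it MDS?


Singleton RHS = n − k + 1 = 4, slack = 1, bound satisfied, not MDS.

Singleton bound: d ≤ n − k + 1.
Here n = 15, k = 12, so n − k + 1 = 4.
Given d = 3, check d ≤ 4: YES.
Slack = (n − k + 1) − d = 1.
The code is NOT MDS (slack = 1 > 0).
Description: the claimed parameters are [15, 12, 3]_7; such a code would be non-MDS.


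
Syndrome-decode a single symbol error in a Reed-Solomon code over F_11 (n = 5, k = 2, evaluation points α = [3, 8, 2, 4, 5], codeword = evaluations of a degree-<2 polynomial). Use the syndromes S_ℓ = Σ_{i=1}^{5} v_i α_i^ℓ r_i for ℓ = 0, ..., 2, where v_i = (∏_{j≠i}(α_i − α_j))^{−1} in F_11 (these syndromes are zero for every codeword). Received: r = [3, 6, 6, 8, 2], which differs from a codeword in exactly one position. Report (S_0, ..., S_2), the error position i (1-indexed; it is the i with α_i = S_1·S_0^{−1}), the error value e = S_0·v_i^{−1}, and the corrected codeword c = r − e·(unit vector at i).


S = (10, 9, 7), error at position 3, error magnitude e = 8, c = [3, 6, 9, 8, 2].

Step 1: column multipliers v_i = (∏_{j≠i}(α_i − α_j))^{−1} mod 11.
  i = 1 (α = 3): (3−8)(3−2)(3−4)(3−5) = (−5)·1·(−1)·(−2) = −10 ≡ 1, so v_1 = 1^{−1} = 1 (mod 11).
  i = 2 (α = 8): (8−3)(8−2)(8−4)(8−5) = 5·6·4·3 = 360 ≡ 8, so v_2 = 8^{−1} = 7 (mod 11).
  i = 3 (α = 2): (2−3)(2−8)(2−4)(2−5) = (−1)·(−6)·(−2)·(−3) = 36 ≡ 3, so v_3 = 3^{−1} = 4 (mod 11).
  i = 4 (α = 4): (4−3)(4−8)(4−2)(4−5) = 1·(−4)·2·(−1) = 8 ≡ 8, so v_4 = 8^{−1} = 7 (mod 11).
  i = 5 (α = 5): (5−3)(5−8)(5−2)(5−4) = 2·(−3)·3·1 = −18 ≡ 4, so v_5 = 4^{−1} = 3 (mod 11).
  v = [1, 7, 4, 7, 3].
Step 2: syndromes of r = [3, 6, 6, 8, 2] (all sums mod 11).
  S_0 = Σ v_i r_i = 1·3 + 7·6 + 4·6 + 7·8 + 3·2 = 131 ≡ 10.
  S_1 = Σ v_i α_i r_i = 1·3·3 + 7·8·6 + 4·2·6 + 7·4·8 + 3·5·2 = 647 ≡ 9.
  α_i^2 mod 11 = [9, 9, 4, 5, 3].
  S_2 = Σ v_i α_i^2 r_i = 1·9·3 + 7·9·6 + 4·4·6 + 7·5·8 + 3·3·2 = 799 ≡ 7.
  S = (10, 9, 7) ≠ 0, so r is not a codeword (an error is present).
Step 3: locate the error. For a single error e at position i, S_ℓ = v_i·e·α_i^ℓ, so α_err = S_1/S_0.
  S_0^{−1} = 10^{−1} = 10 (mod 11), so α_err = 9·10 = 90 ≡ 2 = α_3. Error position i = 3.
  Consistency check: S_2/S_1 = 7·5 = 35 ≡ 2 = α_err ✓ (single-error assumption holds).
Step 4: error magnitude e = S_0/v_3 = S_0·∏_{j≠3}(α_3 − α_j) = 10·3 = 30 ≡ 8 (mod 11).
Step 5: correct position 3: c_3 = r_3 − e = 6 − 8 ≡ 9 (mod 11). Hence c = [3, 6, 9, 8, 2].
  Check: interpolating c through the α_i gives m(x) = 10 + 5·x (degree < 2) with m(α_i) = c_i for every i, so c is indeed a codeword.


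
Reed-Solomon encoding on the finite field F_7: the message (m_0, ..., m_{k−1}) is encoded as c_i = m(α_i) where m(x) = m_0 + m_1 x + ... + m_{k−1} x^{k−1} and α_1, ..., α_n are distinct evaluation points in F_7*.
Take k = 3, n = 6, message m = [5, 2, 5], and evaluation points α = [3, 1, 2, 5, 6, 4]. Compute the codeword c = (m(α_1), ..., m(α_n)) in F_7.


c = [0, 5, 1, 0, 1, 2]

Message polynomial: m(x) = 5 + 2·x + 5·x^2 (mod 7).
For each evaluation point α_i, compute m(α_i) mod 7:
  α_1 = 3: Horner steps 5 → 3 → 0, so m(3) = 0.
  α_2 = 1: Horner steps 5 → 0 → 5, so m(1) = 5.
  α_3 = 2: Horner steps 5 → 5 → 1, so m(2) = 1.
  α_4 = 5: Horner steps 5 → 6 → 0, so m(5) = 0.
  α_5 = 6: Horner steps 5 → 4 → 1, so m(6) = 1.
  α_6 = 4: Horner steps 5 → 1 → 2, so m(4) = 2.
Codeword c = [0, 5, 1, 0, 1, 2] ∈ F_7^6.


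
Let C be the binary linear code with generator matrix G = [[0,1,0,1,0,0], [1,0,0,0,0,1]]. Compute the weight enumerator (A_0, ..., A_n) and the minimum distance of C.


Weight distribution: A_0 = 1, A_2 = 2, A_4 = 1. Minimum distance d = 2.

Enumerate all 2^2 = 4 messages m ∈ F_2^2.
For each, compute codeword c = mG in F_2^6, then tally its weight.
  m = 00 → c = 000000, weight = 0.
  m = 10 → c = 010100, weight = 2.
  m = 01 → c = 100001, weight = 2.
  m = 11 → c = 110101, weight = 4.
Tally weights:
  weight 0: 1 codewords.
  weight 2: 2 codewords.
  weight 4: 1 codewords.
Minimum distance d = smallest w > 0 with A_w > 0 = 2.
Sanity: Σ A_w = 4 = 2^2 = 4 ✓.


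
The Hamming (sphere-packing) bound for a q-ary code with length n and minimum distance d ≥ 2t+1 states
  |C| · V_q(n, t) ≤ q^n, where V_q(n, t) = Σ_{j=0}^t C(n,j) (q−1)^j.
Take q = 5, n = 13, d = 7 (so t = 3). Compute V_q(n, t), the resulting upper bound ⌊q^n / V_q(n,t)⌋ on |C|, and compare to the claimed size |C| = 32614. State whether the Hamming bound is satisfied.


V_q(n, t) = 19605, q^n = 1220703125, Hamming bound = 62264, |C| = 32614 ≤ bound (satisfied).

Step 1: Compute V_q(n, t) = Σ_{j=0}^3 C(n, j) (q−1)^j.
  j = 0: C(13,0)·(4)^0 = 1·1 = 1.
  j = 1: C(13,1)·(4)^1 = 13·4 = 52.
  j = 2: C(13,2)·(4)^2 = 78·16 = 1248.
  j = 3: C(13,3)·(4)^3 = 286·64 = 18304.
  V_q(n, t) = 1 + 52 + 1248 + 18304 = 19605.
Step 2: q^n = 5^13 = 1220703125.
Step 3: Hamming bound ⌊q^n / V_q(n,t)⌋ = ⌊1220703125/19605⌋ = 62264.
Step 4: Compare |C| = 32614 to 62264: satisfied.
The claimed |C| lies below the Hamming bound.


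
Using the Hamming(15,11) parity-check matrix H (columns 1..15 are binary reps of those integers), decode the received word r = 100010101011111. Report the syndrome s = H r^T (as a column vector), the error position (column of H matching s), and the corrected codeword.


s = (0, 0, 0, 1)^T, error position = 1, corrected codeword c = 000010101011111

Compute s = H r^T mod 2 one row at a time:
  s_1 = 0 + 1 + 0 + 1 + 1 + 1 + 1 + 1 = 6 ≡ 0 (mod 2).
  s_2 = 0 + 1 + 0 + 1 + 1 + 1 + 1 + 1 = 6 ≡ 0 (mod 2).
  s_3 = 0 + 0 + 0 + 1 + 0 + 1 + 1 + 1 = 4 ≡ 0 (mod 2).
  s_4 = 1 + 0 + 1 + 1 + 1 + 1 + 1 + 1 = 7 ≡ 1 (mod 2).
s = (0, 0, 0, 1)^T — this equals column 1 of H (binary 0001), so error is at position 1.
Correct: flip bit 1 of r = 100010101011111 to get c = 000010101011111.


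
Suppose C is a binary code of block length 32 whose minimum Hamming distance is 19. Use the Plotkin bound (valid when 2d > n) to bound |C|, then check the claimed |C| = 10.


Plotkin bound M ≤ 6; given |C| = 10 > bound (violated).

Check applicability: 2d = 38, n = 32.
2d − n = 6 > 0, so Plotkin applies.
Compute d/(2d−n) = 19/6 ≈ 3.1667.
⌊d/(2d−n)⌋ = 3.
Plotkin bound: M ≤ 2·3 = 6.
Given |C| = 10, check: VIOLATED.
This |C| is above the Plotkin bound, so no binary code with n = 32, d = 19 and 10 codewords exists.


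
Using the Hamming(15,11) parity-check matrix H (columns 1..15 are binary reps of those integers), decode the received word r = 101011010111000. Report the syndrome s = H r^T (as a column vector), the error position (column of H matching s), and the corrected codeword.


s = (0, 1, 0, 0)^T, error position = 4, corrected codeword c = 101111010111000

Compute s = H r^T mod 2 one row at a time:
  s_1 = 1 + 0 + 1 + 1 + 1 + 0 + 0 + 0 = 4 ≡ 0 (mod 2).
  s_2 = 0 + 1 + 1 + 0 + 1 + 0 + 0 + 0 = 3 ≡ 1 (mod 2).
  s_3 = 0 + 1 + 1 + 0 + 1 + 1 + 0 + 0 = 4 ≡ 0 (mod 2).
  s_4 = 1 + 1 + 1 + 0 + 0 + 1 + 0 + 0 = 4 ≡ 0 (mod 2).
s = (0, 1, 0, 0)^T — this equals column 4 of H (binary 0100), so error is at position 4.
Correct: flip bit 4 of r = 101011010111000 to get c = 101111010111000.


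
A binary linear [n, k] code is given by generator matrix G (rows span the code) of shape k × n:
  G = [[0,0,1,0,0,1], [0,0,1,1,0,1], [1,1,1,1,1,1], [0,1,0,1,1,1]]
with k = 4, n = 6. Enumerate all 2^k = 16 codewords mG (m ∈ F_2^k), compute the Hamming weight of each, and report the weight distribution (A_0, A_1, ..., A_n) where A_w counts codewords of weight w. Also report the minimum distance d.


Weight distribution: A_0 = 1, A_1 = 1, A_2 = 3, A_3 = 6, A_4 = 3, A_5 = 1, A_6 = 1. Minimum distance d = 1.

Enumerate all 2^4 = 16 messages m ∈ F_2^4.
For each, compute codeword c = mG in F_2^6, then tally its weight.
  m = 0000 → c = 000000, weight = 0.
  m = 1000 → c = 001001, weight = 2.
  m = 0100 → c = 001101, weight = 3.
  m = 1100 → c = 000100, weight = 1.
  m = 0010 → c = 111111, weight = 6.
  m = 1010 → c = 110110, weight = 4.
  m = 0110 → c = 110010, weight = 3.
  m = 1110 → c = 111011, weight = 5.
  m = 0001 → c = 010111, weight = 4.
  m = 1001 → c = 011110, weight = 4.
  m = 0101 → c = 011010, weight = 3.
  m = 1101 → c = 010011, weight = 3.
  m = 0011 → c = 101000, weight = 2.
  m = 1011 → c = 100001, weight = 2.
  m = 0111 → c = 100101, weight = 3.
  m = 1111 → c = 101100, weight = 3.
Tally weights:
  weight 0: 1 codewords.
  weight 1: 1 codewords.
  weight 2: 3 codewords.
  weight 3: 6 codewords.
  weight 4: 3 codewords.
  weight 5: 1 codewords.
  weight 6: 1 codewords.
Minimum distance d = smallest w > 0 with A_w > 0 = 1.
Sanity: Σ A_w = 16 = 2^4 = 16 ✓.


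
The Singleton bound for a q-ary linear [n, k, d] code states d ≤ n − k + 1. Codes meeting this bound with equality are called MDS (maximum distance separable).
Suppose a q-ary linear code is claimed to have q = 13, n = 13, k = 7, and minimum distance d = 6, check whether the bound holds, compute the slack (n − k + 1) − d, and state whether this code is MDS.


Singleton RHS = n − k + 1 = 7, slack = 1, bound satisfied, not MDS.

Singleton bound: d ≤ n − k + 1.
Here n = 13, k = 7, so n − k + 1 = 7.
Given d = 6, check d ≤ 7: YES.
Slack = (n − k + 1) − d = 1.
The code is NOT MDS (slack = 1 > 0).
Description: the claimed parameters are [13, 7, 6]_13; such a code would be non-MDS.


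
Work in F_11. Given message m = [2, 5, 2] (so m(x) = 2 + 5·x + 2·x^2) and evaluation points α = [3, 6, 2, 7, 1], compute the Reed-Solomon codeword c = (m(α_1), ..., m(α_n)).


c = [2, 5, 9, 3, 9]

Message polynomial: m(x) = 2 + 5·x + 2·x^2 (mod 11).
For each evaluation point α_i, compute m(α_i) mod 11:
  α_1 = 3: Horner steps 2 → 0 → 2, so m(3) = 2.
  α_2 = 6: Horner steps 2 → 6 → 5, so m(6) = 5.
  α_3 = 2: Horner steps 2 → 9 → 9, so m(2) = 9.
  α_4 = 7: Horner steps 2 → 8 → 3, so m(7) = 3.
  α_5 = 1: Horner steps 2 → 7 → 9, so m(1) = 9.
Codeword c = [2, 5, 9, 3, 9] ∈ F_11^5.


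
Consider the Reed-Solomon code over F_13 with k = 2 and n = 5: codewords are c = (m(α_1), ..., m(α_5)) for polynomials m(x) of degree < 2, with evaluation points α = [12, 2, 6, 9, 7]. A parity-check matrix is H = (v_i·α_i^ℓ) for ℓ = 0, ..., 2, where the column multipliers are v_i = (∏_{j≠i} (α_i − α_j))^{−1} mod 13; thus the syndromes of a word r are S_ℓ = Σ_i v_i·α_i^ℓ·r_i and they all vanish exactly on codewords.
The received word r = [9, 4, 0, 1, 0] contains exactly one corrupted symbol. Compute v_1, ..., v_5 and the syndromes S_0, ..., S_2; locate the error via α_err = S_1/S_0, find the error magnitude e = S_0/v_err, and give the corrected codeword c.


S = (12, 7, 3), error at position 3, error magnitude e = 7, c = [9, 4, 6, 1, 0].

Step 1: column multipliers v_i = (∏_{j≠i}(α_i − α_j))^{−1} mod 13.
  i = 1 (α = 12): (12−2)(12−6)(12−9)(12−7) = 10·6·3·5 = 900 ≡ 3, so v_1 = 3^{−1} = 9 (mod 13).
  i = 2 (α = 2): (2−12)(2−6)(2−9)(2−7) = (−10)·(−4)·(−7)·(−5) = 1400 ≡ 9, so v_2 = 9^{−1} = 3 (mod 13).
  i = 3 (α = 6): (6−12)(6−2)(6−9)(6−7) = (−6)·4·(−3)·(−1) = −72 ≡ 6, so v_3 = 6^{−1} = 11 (mod 13).
  i = 4 (α = 9): (9−12)(9−2)(9−6)(9−7) = (−3)·7·3·2 = −126 ≡ 4, so v_4 = 4^{−1} = 10 (mod 13).
  i = 5 (α = 7): (7−12)(7−2)(7−6)(7−9) = (−5)·5·1·(−2) = 50 ≡ 11, so v_5 = 11^{−1} = 6 (mod 13).
  v = [9, 3, 11, 10, 6].
Step 2: syndromes of r = [9, 4, 0, 1, 0] (all sums mod 13).
  S_0 = Σ v_i r_i = 9·9 + 3·4 + 11·0 + 10·1 + 6·0 = 103 ≡ 12.
  S_1 = Σ v_i α_i r_i = 9·12·9 + 3·2·4 + 11·6·0 + 10·9·1 + 6·7·0 = 1086 ≡ 7.
  α_i^2 mod 13 = [1, 4, 10, 3, 10].
  S_2 = Σ v_i α_i^2 r_i = 9·1·9 + 3·4·4 + 11·10·0 + 10·3·1 + 6·10·0 = 159 ≡ 3.
  S = (12, 7, 3) ≠ 0, so r is not a codeword (an error is present).
Step 3: locate the error. For a single error e at position i, S_ℓ = v_i·e·α_i^ℓ, so α_err = S_1/S_0.
  S_0^{−1} = 12^{−1} = 12 (mod 13), so α_err = 7·12 = 84 ≡ 6 = α_3. Error position i = 3.
  Consistency check: S_2/S_1 = 3·2 = 6 ≡ 6 = α_err ✓ (single-error assumption holds).
Step 4: error magnitude e = S_0/v_3 = S_0·∏_{j≠3}(α_3 − α_j) = 12·6 = 72 ≡ 7 (mod 13).
Step 5: correct position 3: c_3 = r_3 − e = 0 − 7 ≡ 6 (mod 13). Hence c = [9, 4, 6, 1, 0].
  Check: interpolating c through the α_i gives m(x) = 3 + 7·x (degree < 2) with m(α_i) = c_i for every i, so c is indeed a codeword.


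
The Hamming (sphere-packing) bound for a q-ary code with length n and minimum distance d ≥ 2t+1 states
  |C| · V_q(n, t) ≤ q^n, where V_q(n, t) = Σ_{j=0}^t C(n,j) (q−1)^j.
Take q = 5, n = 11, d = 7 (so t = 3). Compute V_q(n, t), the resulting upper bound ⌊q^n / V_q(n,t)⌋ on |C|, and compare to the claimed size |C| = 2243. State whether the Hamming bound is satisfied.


V_q(n, t) = 11485, q^n = 48828125, Hamming bound = 4251, |C| = 2243 ≤ bound (satisfied).

Step 1: Compute V_q(n, t) = Σ_{j=0}^3 C(n, j) (q−1)^j.
  j = 0: C(11,0)·(4)^0 = 1·1 = 1.
  j = 1: C(11,1)·(4)^1 = 11·4 = 44.
  j = 2: C(11,2)·(4)^2 = 55·16 = 880.
  j = 3: C(11,3)·(4)^3 = 165·64 = 10560.
  V_q(n, t) = 1 + 44 + 880 + 10560 = 11485.
Step 2: q^n = 5^11 = 48828125.
Step 3: Hamming bound ⌊q^n / V_q(n,t)⌋ = ⌊48828125/11485⌋ = 4251.
Step 4: Compare |C| = 2243 to 4251: satisfied.
The claimed |C| lies below the Hamming bound.


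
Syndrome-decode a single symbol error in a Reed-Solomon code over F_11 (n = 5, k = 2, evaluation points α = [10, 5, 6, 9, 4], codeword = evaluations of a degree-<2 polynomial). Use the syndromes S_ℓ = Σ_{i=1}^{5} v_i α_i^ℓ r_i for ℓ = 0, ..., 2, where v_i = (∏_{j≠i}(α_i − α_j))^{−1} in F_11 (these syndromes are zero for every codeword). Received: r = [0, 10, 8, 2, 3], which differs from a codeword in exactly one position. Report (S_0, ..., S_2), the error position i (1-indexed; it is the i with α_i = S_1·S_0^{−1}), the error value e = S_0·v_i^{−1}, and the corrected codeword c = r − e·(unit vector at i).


S = (7, 6, 2), error at position 5, error magnitude e = 2, c = [0, 10, 8, 2, 1].

Step 1: column multipliers v_i = (∏_{j≠i}(α_i − α_j))^{−1} mod 11.
  i = 1 (α = 10): (10−5)(10−6)(10−9)(10−4) = 5·4·1·6 = 120 ≡ 10, so v_1 = 10^{−1} = 10 (mod 11).
  i = 2 (α = 5): (5−10)(5−6)(5−9)(5−4) = (−5)·(−1)·(−4)·1 = −20 ≡ 2, so v_2 = 2^{−1} = 6 (mod 11).
  i = 3 (α = 6): (6−10)(6−5)(6−9)(6−4) = (−4)·1·(−3)·2 = 24 ≡ 2, so v_3 = 2^{−1} = 6 (mod 11).
  i = 4 (α = 9): (9−10)(9−5)(9−6)(9−4) = (−1)·4·3·5 = −60 ≡ 6, so v_4 = 6^{−1} = 2 (mod 11).
  i = 5 (α = 4): (4−10)(4−5)(4−6)(4−9) = (−6)·(−1)·(−2)·(−5) = 60 ≡ 5, so v_5 = 5^{−1} = 9 (mod 11).
  v = [10, 6, 6, 2, 9].
Step 2: syndromes of r = [0, 10, 8, 2, 3] (all sums mod 11).
  S_0 = Σ v_i r_i = 10·0 + 6·10 + 6·8 + 2·2 + 9·3 = 139 ≡ 7.
  S_1 = Σ v_i α_i r_i = 10·10·0 + 6·5·10 + 6·6·8 + 2·9·2 + 9·4·3 = 732 ≡ 6.
  α_i^2 mod 11 = [1, 3, 3, 4, 5].
  S_2 = Σ v_i α_i^2 r_i = 10·1·0 + 6·3·10 + 6·3·8 + 2·4·2 + 9·5·3 = 475 ≡ 2.
  S = (7, 6, 2) ≠ 0, so r is not a codeword (an error is present).
Step 3: locate the error. For a single error e at position i, S_ℓ = v_i·e·α_i^ℓ, so α_err = S_1/S_0.
  S_0^{−1} = 7^{−1} = 8 (mod 11), so α_err = 6·8 = 48 ≡ 4 = α_5. Error position i = 5.
  Consistency check: S_2/S_1 = 2·2 = 4 ≡ 4 = α_err ✓ (single-error assumption holds).
Step 4: error magnitude e = S_0/v_5 = S_0·∏_{j≠5}(α_5 − α_j) = 7·5 = 35 ≡ 2 (mod 11).
Step 5: correct position 5: c_5 = r_5 − e = 3 − 2 ≡ 1 (mod 11). Hence c = [0, 10, 8, 2, 1].
  Check: interpolating c through the α_i gives m(x) = 9 + 9·x (degree < 2) with m(α_i) = c_i for every i, so c is indeed a codeword.


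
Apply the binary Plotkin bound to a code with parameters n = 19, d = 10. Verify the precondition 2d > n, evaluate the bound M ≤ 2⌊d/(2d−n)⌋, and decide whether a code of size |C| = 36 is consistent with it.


Plotkin bound M ≤ 20; given |C| = 36 > bound (violated).

Check applicability: 2d = 20, n = 19.
2d − n = 1 > 0, so Plotkin applies.
Compute d/(2d−n) = 10/1 ≈ 10.0000.
⌊d/(2d−n)⌋ = 10.
Plotkin bound: M ≤ 2·10 = 20.
Given |C| = 36, check: VIOLATED.
This |C| is above the Plotkin bound, so no binary code with n = 19, d = 10 and 36 codewords exists.


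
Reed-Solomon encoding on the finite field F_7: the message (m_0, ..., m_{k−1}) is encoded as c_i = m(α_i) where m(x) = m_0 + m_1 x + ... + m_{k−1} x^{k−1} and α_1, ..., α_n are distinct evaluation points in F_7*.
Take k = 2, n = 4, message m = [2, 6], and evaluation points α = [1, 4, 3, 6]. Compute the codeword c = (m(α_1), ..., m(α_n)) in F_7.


c = [1, 5, 6, 3]

Message polynomial: m(x) = 2 + 6·x (mod 7).
For each evaluation point α_i, compute m(α_i) mod 7:
  α_1 = 1: Horner steps 6 → 1, so m(1) = 1.
  α_2 = 4: Horner steps 6 → 5, so m(4) = 5.
  α_3 = 3: Horner steps 6 → 6, so m(3) = 6.
  α_4 = 6: Horner steps 6 → 3, so m(6) = 3.
Codeword c = [1, 5, 6, 3] ∈ F_7^4.


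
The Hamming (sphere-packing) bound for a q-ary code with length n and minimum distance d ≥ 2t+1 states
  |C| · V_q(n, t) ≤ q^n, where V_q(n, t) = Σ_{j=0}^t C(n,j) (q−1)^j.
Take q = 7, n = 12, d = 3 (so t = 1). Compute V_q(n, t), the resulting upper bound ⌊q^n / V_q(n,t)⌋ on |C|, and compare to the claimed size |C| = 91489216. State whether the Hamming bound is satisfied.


V_q(n, t) = 73, q^n = 13841287201, Hamming bound = 189606673, |C| = 91489216 ≤ bound (satisfied).

Step 1: Compute V_q(n, t) = Σ_{j=0}^1 C(n, j) (q−1)^j.
  j = 0: C(12,0)·(6)^0 = 1·1 = 1.
  j = 1: C(12,1)·(6)^1 = 12·6 = 72.
  V_q(n, t) = 1 + 72 = 73.
Step 2: q^n = 7^12 = 13841287201.
Step 3: Hamming bound ⌊q^n / V_q(n,t)⌋ = ⌊13841287201/73⌋ = 189606673.
Step 4: Compare |C| = 91489216 to 189606673: satisfied.
The claimed |C| lies below the Hamming bound.


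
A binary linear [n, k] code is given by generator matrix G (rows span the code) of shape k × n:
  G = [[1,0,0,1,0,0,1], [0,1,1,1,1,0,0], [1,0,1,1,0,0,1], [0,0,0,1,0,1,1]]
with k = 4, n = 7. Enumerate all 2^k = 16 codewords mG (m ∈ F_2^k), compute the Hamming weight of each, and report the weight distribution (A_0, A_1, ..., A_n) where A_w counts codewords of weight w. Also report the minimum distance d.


Weight distribution: A_0 = 1, A_1 = 1, A_2 = 1, A_3 = 4, A_4 = 5, A_5 = 3, A_6 = 1. Minimum distance d = 1.

Enumerate all 2^4 = 16 messages m ∈ F_2^4.
For each, compute codeword c = mG in F_2^7, then tally its weight.
  m = 0000 → c = 0000000, weight = 0.
  m = 1000 → c = 1001001, weight = 3.
  m = 0100 → c = 0111100, weight = 4.
  m = 1100 → c = 1110101, weight = 5.
  m = 0010 → c = 1011001, weight = 4.
  m = 1010 → c = 0010000, weight = 1.
  m = 0110 → c = 1100101, weight = 4.
  m = 1110 → c = 0101100, weight = 3.
  m = 0001 → c = 0001011, weight = 3.
  m = 1001 → c = 1000010, weight = 2.
  m = 0101 → c = 0110111, weight = 5.
  m = 1101 → c = 1111110, weight = 6.
  m = 0011 → c = 1010010, weight = 3.
  m = 1011 → c = 0011011, weight = 4.
  m = 0111 → c = 1101110, weight = 5.
  m = 1111 → c = 0100111, weight = 4.
Tally weights:
  weight 0: 1 codewords.
  weight 1: 1 codewords.
  weight 2: 1 codewords.
  weight 3: 4 codewords.
  weight 4: 5 codewords.
  weight 5: 3 codewords.
  weight 6: 1 codewords.
Minimum distance d = smallest w > 0 with A_w > 0 = 1.
Sanity: Σ A_w = 16 = 2^4 = 16 ✓.


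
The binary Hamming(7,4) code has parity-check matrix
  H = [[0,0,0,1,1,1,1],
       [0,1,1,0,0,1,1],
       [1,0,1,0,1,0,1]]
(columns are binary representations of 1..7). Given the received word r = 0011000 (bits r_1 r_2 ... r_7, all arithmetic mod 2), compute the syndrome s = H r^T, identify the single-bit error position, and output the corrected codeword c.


s = (1, 1, 1)^T, error position = 7, corrected codeword c = 0011001

Compute s = H r^T mod 2 one row at a time:
  s_1 = 1 + 0 + 0 + 0 = 1 ≡ 1 (mod 2).
  s_2 = 0 + 1 + 0 + 0 = 1 ≡ 1 (mod 2).
  s_3 = 0 + 1 + 0 + 0 = 1 ≡ 1 (mod 2).
s = (1, 1, 1)^T — this equals column 7 of H (binary 111), so error is at position 7.
Correct: flip bit 7 of r = 0011000 to get c = 0011001.


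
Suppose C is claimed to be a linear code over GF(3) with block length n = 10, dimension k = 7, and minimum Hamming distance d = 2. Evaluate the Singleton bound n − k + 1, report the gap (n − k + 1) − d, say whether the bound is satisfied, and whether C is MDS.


Singleton RHS = n − k + 1 = 4, slack = 2, bound satisfied, not MDS.

Singleton bound: d ≤ n − k + 1.
Here n = 10, k = 7, so n − k + 1 = 4.
Given d = 2, check d ≤ 4: YES.
Slack = (n − k + 1) − d = 2.
The code is NOT MDS (slack = 2 > 0).
Description: the claimed parameters are [10, 7, 2]_3; such a code would be non-MDS.


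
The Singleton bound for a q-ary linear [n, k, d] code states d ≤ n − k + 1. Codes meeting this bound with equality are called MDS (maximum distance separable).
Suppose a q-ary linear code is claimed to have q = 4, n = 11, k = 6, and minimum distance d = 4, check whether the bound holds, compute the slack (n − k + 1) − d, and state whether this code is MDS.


Singleton RHS = n − k + 1 = 6, slack = 2, bound satisfied, not MDS.

Singleton bound: d ≤ n − k + 1.
Here n = 11, k = 6, so n − k + 1 = 6.
Given d = 4, check d ≤ 6: YES.
Slack = (n − k + 1) − d = 2.
The code is NOT MDS (slack = 2 > 0).
Description: the claimed parameters are [11, 6, 4]_4; such a code would be non-MDS.


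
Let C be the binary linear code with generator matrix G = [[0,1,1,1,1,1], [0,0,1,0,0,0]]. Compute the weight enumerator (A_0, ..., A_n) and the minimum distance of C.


Weight distribution: A_0 = 1, A_1 = 1, A_4 = 1, A_5 = 1. Minimum distance d = 1.

Enumerate all 2^2 = 4 messages m ∈ F_2^2.
For each, compute codeword c = mG in F_2^6, then tally its weight.
  m = 00 → c = 000000, weight = 0.
  m = 10 → c = 011111, weight = 5.
  m = 01 → c = 001000, weight = 1.
  m = 11 → c = 010111, weight = 4.
Tally weights:
  weight 0: 1 codewords.
  weight 1: 1 codewords.
  weight 4: 1 codewords.
  weight 5: 1 codewords.
Minimum distance d = smallest w > 0 with A_w > 0 = 1.
Sanity: Σ A_w = 4 = 2^2 = 4 ✓.


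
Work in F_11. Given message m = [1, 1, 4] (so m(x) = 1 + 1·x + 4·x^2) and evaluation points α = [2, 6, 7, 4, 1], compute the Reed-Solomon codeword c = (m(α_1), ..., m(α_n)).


c = [8, 8, 6, 3, 6]

Message polynomial: m(x) = 1 + 1·x + 4·x^2 (mod 11).
For each evaluation point α_i, compute m(α_i) mod 11:
  α_1 = 2: Horner steps 4 → 9 → 8, so m(2) = 8.
  α_2 = 6: Horner steps 4 → 3 → 8, so m(6) = 8.
  α_3 = 7: Horner steps 4 → 7 → 6, so m(7) = 6.
  α_4 = 4: Horner steps 4 → 6 → 3, so m(4) = 3.
  α_5 = 1: Horner steps 4 → 5 → 6, so m(1) = 6.
Codeword c = [8, 8, 6, 3, 6] ∈ F_11^5.


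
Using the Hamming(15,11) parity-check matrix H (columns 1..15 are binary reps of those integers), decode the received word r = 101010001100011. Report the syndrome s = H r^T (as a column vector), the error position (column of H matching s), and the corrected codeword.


s = (0, 1, 0, 1)^T, error position = 5, corrected codeword c = 101000001100011

Compute s = H r^T mod 2 one row at a time:
  s_1 = 0 + 1 + 1 + 0 + 0 + 0 + 1 + 1 = 4 ≡ 0 (mod 2).
  s_2 = 0 + 1 + 0 + 0 + 0 + 0 + 1 + 1 = 3 ≡ 1 (mod 2).
  s_3 = 0 + 1 + 0 + 0 + 1 + 0 + 1 + 1 = 4 ≡ 0 (mod 2).
  s_4 = 1 + 1 + 1 + 0 + 1 + 0 + 0 + 1 = 5 ≡ 1 (mod 2).
s = (0, 1, 0, 1)^T — this equals column 5 of H (binary 0101), so error is at position 5.
Correct: flip bit 5 of r = 101010001100011 to get c = 101000001100011.


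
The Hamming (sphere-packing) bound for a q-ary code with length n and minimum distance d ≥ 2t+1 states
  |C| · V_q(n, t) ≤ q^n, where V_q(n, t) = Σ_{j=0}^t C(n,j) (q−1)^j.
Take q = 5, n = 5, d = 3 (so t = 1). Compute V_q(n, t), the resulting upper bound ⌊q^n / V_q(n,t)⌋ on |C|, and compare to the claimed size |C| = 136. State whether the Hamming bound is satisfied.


V_q(n, t) = 21, q^n = 3125, Hamming bound = 148, |C| = 136 ≤ bound (satisfied).

Step 1: Compute V_q(n, t) = Σ_{j=0}^1 C(n, j) (q−1)^j.
  j = 0: C(5,0)·(4)^0 = 1·1 = 1.
  j = 1: C(5,1)·(4)^1 = 5·4 = 20.
  V_q(n, t) = 1 + 20 = 21.
Step 2: q^n = 5^5 = 3125.
Step 3: Hamming bound ⌊q^n / V_q(n,t)⌋ = ⌊3125/21⌋ = 148.
Step 4: Compare |C| = 136 to 148: satisfied.
The claimed |C| lies below the Hamming bound.


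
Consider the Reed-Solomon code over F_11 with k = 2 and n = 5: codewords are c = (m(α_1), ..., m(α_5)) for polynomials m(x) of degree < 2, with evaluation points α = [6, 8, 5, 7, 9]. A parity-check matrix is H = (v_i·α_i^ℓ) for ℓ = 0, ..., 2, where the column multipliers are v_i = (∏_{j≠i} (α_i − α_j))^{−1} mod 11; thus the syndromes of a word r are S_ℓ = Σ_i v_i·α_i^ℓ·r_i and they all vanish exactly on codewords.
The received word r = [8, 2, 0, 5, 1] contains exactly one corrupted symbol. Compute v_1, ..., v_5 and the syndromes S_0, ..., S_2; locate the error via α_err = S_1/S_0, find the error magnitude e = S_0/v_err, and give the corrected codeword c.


S = (1, 9, 4), error at position 5, error magnitude e = 2, c = [8, 2, 0, 5, 10].

Step 1: column multipliers v_i = (∏_{j≠i}(α_i − α_j))^{−1} mod 11.
  i = 1 (α = 6): (6−8)(6−5)(6−7)(6−9) = (−2)·1·(−1)·(−3) = −6 ≡ 5, so v_1 = 5^{−1} = 9 (mod 11).
  i = 2 (α = 8): (8−6)(8−5)(8−7)(8−9) = 2·3·1·(−1) = −6 ≡ 5, so v_2 = 5^{−1} = 9 (mod 11).
  i = 3 (α = 5): (5−6)(5−8)(5−7)(5−9) = (−1)·(−3)·(−2)·(−4) = 24 ≡ 2, so v_3 = 2^{−1} = 6 (mod 11).
  i = 4 (α = 7): (7−6)(7−8)(7−5)(7−9) = 1·(−1)·2·(−2) = 4 ≡ 4, so v_4 = 4^{−1} = 3 (mod 11).
  i = 5 (α = 9): (9−6)(9−8)(9−5)(9−7) = 3·1·4·2 = 24 ≡ 2, so v_5 = 2^{−1} = 6 (mod 11).
  v = [9, 9, 6, 3, 6].
Step 2: syndromes of r = [8, 2, 0, 5, 1] (all sums mod 11).
  S_0 = Σ v_i r_i = 9·8 + 9·2 + 6·0 + 3·5 + 6·1 = 111 ≡ 1.
  S_1 = Σ v_i α_i r_i = 9·6·8 + 9·8·2 + 6·5·0 + 3·7·5 + 6·9·1 = 735 ≡ 9.
  α_i^2 mod 11 = [3, 9, 3, 5, 4].
  S_2 = Σ v_i α_i^2 r_i = 9·3·8 + 9·9·2 + 6·3·0 + 3·5·5 + 6·4·1 = 477 ≡ 4.
  S = (1, 9, 4) ≠ 0, so r is not a codeword (an error is present).
Step 3: locate the error. For a single error e at position i, S_ℓ = v_i·e·α_i^ℓ, so α_err = S_1/S_0.
  S_0^{−1} = 1^{−1} = 1 (mod 11), so α_err = 9·1 = 9 ≡ 9 = α_5. Error position i = 5.
  Consistency check: S_2/S_1 = 4·5 = 20 ≡ 9 = α_err ✓ (single-error assumption holds).
Step 4: error magnitude e = S_0/v_5 = S_0·∏_{j≠5}(α_5 − α_j) = 1·2 = 2 ≡ 2 (mod 11).
Step 5: correct position 5: c_5 = r_5 − e = 1 − 2 ≡ 10 (mod 11). Hence c = [8, 2, 0, 5, 10].
  Check: interpolating c through the α_i gives m(x) = 4 + 8·x (degree < 2) with m(α_i) = c_i for every i, so c is indeed a codeword.


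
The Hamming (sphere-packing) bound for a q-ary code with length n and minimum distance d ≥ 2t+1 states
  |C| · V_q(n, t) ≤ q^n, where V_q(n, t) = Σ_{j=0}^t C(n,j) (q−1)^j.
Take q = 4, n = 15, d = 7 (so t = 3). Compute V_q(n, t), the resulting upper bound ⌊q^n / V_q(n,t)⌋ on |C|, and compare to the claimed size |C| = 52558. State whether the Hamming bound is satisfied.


V_q(n, t) = 13276, q^n = 1073741824, Hamming bound = 80878, |C| = 52558 ≤ bound (satisfied).

Step 1: Compute V_q(n, t) = Σ_{j=0}^3 C(n, j) (q−1)^j.
  j = 0: C(15,0)·(3)^0 = 1·1 = 1.
  j = 1: C(15,1)·(3)^1 = 15·3 = 45.
  j = 2: C(15,2)·(3)^2 = 105·9 = 945.
  j = 3: C(15,3)·(3)^3 = 455·27 = 12285.
  V_q(n, t) = 1 + 45 + 945 + 12285 = 13276.
Step 2: q^n = 4^15 = 1073741824.
Step 3: Hamming bound ⌊q^n / V_q(n,t)⌋ = ⌊1073741824/13276⌋ = 80878.
Step 4: Compare |C| = 52558 to 80878: satisfied.
The claimed |C| lies below the Hamming bound.


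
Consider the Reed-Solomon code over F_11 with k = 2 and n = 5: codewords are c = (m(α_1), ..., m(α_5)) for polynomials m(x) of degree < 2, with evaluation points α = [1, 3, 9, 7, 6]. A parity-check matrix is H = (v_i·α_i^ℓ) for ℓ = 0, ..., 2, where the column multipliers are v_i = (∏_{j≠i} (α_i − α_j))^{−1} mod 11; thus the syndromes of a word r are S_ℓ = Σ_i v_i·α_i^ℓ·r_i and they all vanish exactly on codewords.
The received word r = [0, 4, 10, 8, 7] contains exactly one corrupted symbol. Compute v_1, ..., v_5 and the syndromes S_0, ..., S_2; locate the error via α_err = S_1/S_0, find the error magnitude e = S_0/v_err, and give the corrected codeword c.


S = (6, 6, 6), error at position 1, error magnitude e = 9, c = [2, 4, 10, 8, 7].

Step 1: column multipliers v_i = (∏_{j≠i}(α_i − α_j))^{−1} mod 11.
  i = 1 (α = 1): (1−3)(1−9)(1−7)(1−6) = (−2)·(−8)·(−6)·(−5) = 480 ≡ 7, so v_1 = 7^{−1} = 8 (mod 11).
  i = 2 (α = 3): (3−1)(3−9)(3−7)(3−6) = 2·(−6)·(−4)·(−3) = −144 ≡ 10, so v_2 = 10^{−1} = 10 (mod 11).
  i = 3 (α = 9): (9−1)(9−3)(9−7)(9−6) = 8·6·2·3 = 288 ≡ 2, so v_3 = 2^{−1} = 6 (mod 11).
  i = 4 (α = 7): (7−1)(7−3)(7−9)(7−6) = 6·4·(−2)·1 = −48 ≡ 7, so v_4 = 7^{−1} = 8 (mod 11).
  i = 5 (α = 6): (6−1)(6−3)(6−9)(6−7) = 5·3·(−3)·(−1) = 45 ≡ 1, so v_5 = 1^{−1} = 1 (mod 11).
  v = [8, 10, 6, 8, 1].
Step 2: syndromes of r = [0, 4, 10, 8, 7] (all sums mod 11).
  S_0 = Σ v_i r_i = 8·0 + 10·4 + 6·10 + 8·8 + 1·7 = 171 ≡ 6.
  S_1 = Σ v_i α_i r_i = 8·1·0 + 10·3·4 + 6·9·10 + 8·7·8 + 1·6·7 = 1150 ≡ 6.
  α_i^2 mod 11 = [1, 9, 4, 5, 3].
  S_2 = Σ v_i α_i^2 r_i = 8·1·0 + 10·9·4 + 6·4·10 + 8·5·8 + 1·3·7 = 941 ≡ 6.
  S = (6, 6, 6) ≠ 0, so r is not a codeword (an error is present).
Step 3: locate the error. For a single error e at position i, S_ℓ = v_i·e·α_i^ℓ, so α_err = S_1/S_0.
  S_0^{−1} = 6^{−1} = 2 (mod 11), so α_err = 6·2 = 12 ≡ 1 = α_1. Error position i = 1.
  Consistency check: S_2/S_1 = 6·2 = 12 ≡ 1 = α_err ✓ (single-error assumption holds).
Step 4: error magnitude e = S_0/v_1 = S_0·∏_{j≠1}(α_1 − α_j) = 6·7 = 42 ≡ 9 (mod 11).
Step 5: correct position 1: c_1 = r_1 − e = 0 − 9 ≡ 2 (mod 11). Hence c = [2, 4, 10, 8, 7].
  Check: interpolating c through the α_i gives m(x) = 1 + 1·x (degree < 2) with m(α_i) = c_i for every i, so c is indeed a codeword.
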